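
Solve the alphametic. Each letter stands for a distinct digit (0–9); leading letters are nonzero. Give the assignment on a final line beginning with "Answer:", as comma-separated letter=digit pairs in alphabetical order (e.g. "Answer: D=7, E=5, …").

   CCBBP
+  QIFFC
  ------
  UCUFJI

Step 1. [col 1: P + C ≡ I (mod 10)] I=3 is one option consistent with column 1 (P + C ≡ I (mod 10), carry-in 0) — take it, so I=3.
Step 2. [U] adding two 5-digit numbers gives at most 5+1 digits, and here it does — U is that final carry and must be 1. So U=1.
Step 3. [col 1: P + C ≡ I (mod 10)] column 1 (P + C ≡ I (mod 10), carry-in 0) doesn't pin P yet; pick P=5 and continue. So P=5.
Step 4. [col 1: P + C ≡ I (mod 10)] column 1 reads P+C+carry(0)=I with P=5, I=3; with digits 1,3,5 already taken and all letters distinct, the only value for C is 8 ⇒ C=8.
Step 5. [col 2: B + F ≡ J (mod 10)] F=6 is one option consistent with column 2 (B + F ≡ J (mod 10), carry-in 1) — take it, so F=6.
Step 6. [col 2: B + F ≡ J (mod 10)] column 2 (B + F ≡ J (mod 10), carry-in 1) doesn't pin J yet; pick J=7 and continue ⇒ J=7.
Step 7. [col 2: B + F ≡ J (mod 10)] in column 2 we have B+F≡J with carry-in 1; given F=6, J=7 and digits 1,3,5,6,7,8 already taken and all letters distinct, that pins B to 0. So B=0.
Step 8. [col 5: C + Q ≡ C (mod 10)] in column 5 we have C+Q≡C with carry-in 1; given C=8 and digits 0,1,3,5,6,7,8 already taken and all letters distinct, that pins Q to 9 ⇒ Q=9.

Answer: B=0, C=8, F=6, I=3, J=7, P=5, Q=9, U=1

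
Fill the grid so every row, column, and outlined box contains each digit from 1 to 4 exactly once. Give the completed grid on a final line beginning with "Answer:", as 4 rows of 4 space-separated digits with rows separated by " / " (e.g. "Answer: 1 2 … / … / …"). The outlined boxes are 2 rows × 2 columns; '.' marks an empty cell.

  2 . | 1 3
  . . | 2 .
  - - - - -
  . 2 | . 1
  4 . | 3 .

Step 1. [r2c2∈{1,3,4}] in col 2, 3 fits only at r2c2 ⇒ r2c2=3.
Step 2. [r2c1∈{1}] r2c1 has the single candidate 1 ⇒ r2c1=1.
Step 3. [r3c3∈{4}] r3c3 has the single candidate 4, so r3c3=4.
Step 4. [r4c4∈{2}] r4c4 is down to just 2, so r4c4=2.
Step 5. [r3c1∈{3}] nothing but 3 survives at r3c1 ⇒ r3c1=3.
Step 6. [r4c2∈{1}] r4c2's peers cover all but 1, so r4c2=1.
Step 7. [r1c2∈{4}] only 4 remains possible at r1c2. So r1c2=4.
Step 8. [r2c4∈{4}] r2c4 has the single candidate 4 ⇒ r2c4=4.

Answer: 2 4 1 3 / 1 3 2 4 / 3 2 4 1 / 4 1 3 2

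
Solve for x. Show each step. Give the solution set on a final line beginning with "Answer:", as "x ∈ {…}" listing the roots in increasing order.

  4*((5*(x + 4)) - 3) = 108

Step 1. [4*((5*(x + 4)) - 3) = 108] 4 out front; divide by 4 ⇒ div: (5*(x + 4)) - 3 = 27.
Step 2. [(5*(x + 4)) - 3 = 27] peel the -3: add 3 from each side. So sub: 5*(x + 4) = 30.
Step 3. [5*(x + 4) = 30] LHS = 5·(…); ÷5 both sides, so div: x + 4 = 6.
Step 4. [x + 4 = 6] 4 comes off first (subtract 4). So sub: x = 2.

Answer: x ∈ {2}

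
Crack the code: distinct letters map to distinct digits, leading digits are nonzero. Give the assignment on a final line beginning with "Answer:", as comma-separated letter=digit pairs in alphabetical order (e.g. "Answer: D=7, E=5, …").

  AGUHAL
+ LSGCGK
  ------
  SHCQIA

Step 1. [col 1: L + K ≡ A (mod 10)] L=2 is one option consistent with column 1 (L + K ≡ A (mod 10), carry-in 0) — take it. So L=2.
Step 2. [col 1: L + K ≡ A (mod 10)] A=1 is one option consistent with column 1 (L + K ≡ A (mod 10), carry-in 0) — take it ⇒ A=1.
Step 3. [col 1: L + K ≡ A (mod 10)] from column 1 (L=2, A=1, carry-in 0, digits 1,2 already taken and all letters distinct): K must equal 9. So K=9.
Step 4. [col 2: A + G ≡ I (mod 10)] column 2 (A + G ≡ I (mod 10), carry-in 1) doesn't pin G yet; pick G=5 and continue. So G=5.
Step 5. [col 2: A + G ≡ I (mod 10)] column 2 reads A+G+carry(1)=I with A=1, G=5; with digits 1,2,5,9 already taken and all letters distinct, the only value for I is 7. So I=7.
Step 6. [col 3: H + C ≡ Q (mod 10)] Q=4 is one option consistent with column 3 (H + C ≡ Q (mod 10), carry-in 0) — take it ⇒ Q=4.
Step 7. [col 3: H + C ≡ Q (mod 10)] column 3 (H + C ≡ Q (mod 10), carry-in 0) doesn't pin H yet; pick H=8 and continue. So H=8.
Step 8. [col 3: H + C ≡ Q (mod 10)] column 3 reads H+C+carry(0)=Q with H=8, Q=4; with digits 1,2,4,5,7,8,9 already taken and all letters distinct, the only value for C is 6. So C=6.
Step 9. [col 4: U + G ≡ C (mod 10)] column 4 reads U+G+carry(1)=C with G=5, C=6; with digits 1,2,4,5,6,7,8,9 already taken and all letters distinct, the only value for U is 0. So U=0.
Step 10. [col 5: G + S ≡ H (mod 10)] in column 5 we have G+S≡H with carry-in 0; given G=5, H=8 and digits 0,1,2,4,5,6,7,8,9 already taken and all letters distinct, that pins S to 3, so S=3.

Answer: A=1, C=6, G=5, H=8, I=7, K=9, L=2, Q=4, S=3, U=0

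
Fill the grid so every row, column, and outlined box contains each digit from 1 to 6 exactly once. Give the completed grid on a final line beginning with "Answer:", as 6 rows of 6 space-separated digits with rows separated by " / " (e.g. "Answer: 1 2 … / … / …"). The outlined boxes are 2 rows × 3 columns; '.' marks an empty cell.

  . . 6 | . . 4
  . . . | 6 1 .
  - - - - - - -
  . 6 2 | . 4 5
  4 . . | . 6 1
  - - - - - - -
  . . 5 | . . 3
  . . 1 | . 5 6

Step 1. [r5c5∈{2}] nothing but 2 survives at r5c5. So r5c5=2.
Step 2. [r1c4∈{2,3,5}] 5 has one home in col 4: r1c4. So r1c4=5.
Step 3. [r4c3∈{3}] only 3 remains possible at r4c3. So r4c3=3.
Step 4. [r1c2∈{1,2,3}] col 2 places 1 nowhere but r1c2, so r1c2=1.
Step 5. [r1c1∈{2,3}] across row 1, 2 lands solely at r1c1. So r1c1=2.
Step 6. [r5c2∈{4}] r5c2's peers cover all but 4, so r5c2=4.
Step 7. [r6c1∈{3}] nothing but 3 survives at r6c1 ⇒ r6c1=3.
Step 8. [r2c2∈{3,5}] in row 2, 3 fits only at r2c2 ⇒ r2c2=3.
Step 9. [r4c2∈{5}] r4c2 is down to just 5. So r4c2=5.
Step 10. [r6c4∈{4}] only 4 remains possible at r6c4, so r6c4=4.
Step 11. [r4c4∈{2}] r4c4 has the single candidate 2 ⇒ r4c4=2.
Step 12. [r1c5∈{3}] r1c5 is down to just 3 ⇒ r1c5=3.
Step 13. [r5c4∈{1}] r5c4's peers cover all but 1, so r5c4=1.
Step 14. [r3c4∈{3}] r3c4 has the single candidate 3, so r3c4=3.
Step 15. [r2c1∈{5}] r2c1's peers cover all but 5 ⇒ r2c1=5.
Step 16. [r2c3∈{4}] r2c3 has the single candidate 4. So r2c3=4.
Step 17. [r5c1∈{6}] only 6 remains possible at r5c1. So r5c1=6.
Step 18. [r6c2∈{2}] only 2 remains possible at r6c2, so r6c2=2.
Step 19. [r2c6∈{2}] r2c6's peers cover all but 2 ⇒ r2c6=2.
Step 20. [r3c1∈{1}] r3c1 has the single candidate 1 ⇒ r3c1=1.

Answer: 2 1 6 5 3 4 / 5 3 4 6 1 2 / 1 6 2 3 4 5 / 4 5 3 2 6 1 / 6 4 5 1 2 3 / 3 2 1 4 5 6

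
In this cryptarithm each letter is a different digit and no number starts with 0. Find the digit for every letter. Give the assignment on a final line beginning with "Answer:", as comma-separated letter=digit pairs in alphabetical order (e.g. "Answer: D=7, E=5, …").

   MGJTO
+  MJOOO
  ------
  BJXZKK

Step 1. [col 1: O + O ≡ K (mod 10)] K=0 is one option consistent with column 1 (O + O ≡ K (mod 10), carry-in 0) — take it. So K=0.
Step 2. [col 1: O + O ≡ K (mod 10)] column 1: given K=0, carry-in 0, and digits 0 already taken and all letters distinct, O+O≡K (mod 10) forces O=5 ⇒ O=5.
Step 3. [col 2: T + O ≡ K (mod 10)] column 2 reads T+O+carry(1)=K with O=5, K=0; with digits 0,5 already taken and all letters distinct, the only value for T is 4, so T=4.
Step 4. [B] B is the leading digit of a 6-digit sum of two 5-digit numbers; the final carry is exactly 1. So B=1.
Step 5. [col 3: J + O ≡ Z (mod 10)] column 3 (J + O ≡ Z (mod 10), carry-in 1) doesn't pin J yet; pick J=2 and continue. So J=2.
Step 6. [col 3: J + O ≡ Z (mod 10)] in column 3 we have J+O≡Z with carry-in 1; given J=2, O=5 and digits 0,1,2,4,5 already taken and all letters distinct, that pins Z to 8. So Z=8.
Step 7. [col 4: G + J ≡ X (mod 10)] in column 4 we have G+J≡X with carry-in 0; given J=2 and digits 0,1,2,4,5,8 already taken and all letters distinct, that pins X to 9 ⇒ X=9.
Step 8. [col 4: G + J ≡ X (mod 10)] column 4: given J=2, X=9, carry-in 0, and digits 0,1,2,4,5,8,9 already taken and all letters distinct, G+J≡X (mod 10) forces G=7, so G=7.
Step 9. [col 5: M + M ≡ J (mod 10)] in column 5 we have M+M≡J with carry-in 0; given J=2 and digits 0,1,2,4,5,7,8,9 already taken and all letters distinct, that pins M to 6. So M=6.

Answer: B=1, G=7, J=2, K=0, M=6, O=5, T=4, X=9, Z=8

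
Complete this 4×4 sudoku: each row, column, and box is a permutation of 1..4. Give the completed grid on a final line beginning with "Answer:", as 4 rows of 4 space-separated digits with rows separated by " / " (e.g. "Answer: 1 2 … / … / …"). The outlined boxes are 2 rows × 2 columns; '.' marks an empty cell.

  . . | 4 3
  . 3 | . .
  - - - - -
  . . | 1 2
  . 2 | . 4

Step 1. [r2c1∈{1,2,4}] r2c1 is the only open cell in row 2 admitting 4, so r2c1=4.
Step 2. [r4c1∈{1,3}] across row 4, 1 lands solely at r4c1 ⇒ r4c1=1.
Step 3. [r2c4∈{1}] r2c4 has the single candidate 1. So r2c4=1.
Step 4. [r2c3∈{2}] r2c3 is down to just 2 ⇒ r2c3=2.
Step 5. [r3c2∈{4}] only 4 remains possible at r3c2, so r3c2=4.
Step 6. [r1c1∈{2}] nothing but 2 survives at r1c1. So r1c1=2.
Step 7. [r3c1∈{3}] only 3 remains possible at r3c1 ⇒ r3c1=3.
Step 8. [r4c3∈{3}] r4c3's peers cover all but 3 ⇒ r4c3=3.
Step 9. [r1c2∈{1}] r1c2 is down to just 1 ⇒ r1c2=1.

Answer: 2 1 4 3 / 4 3 2 1 / 3 4 1 2 / 1 2 3 4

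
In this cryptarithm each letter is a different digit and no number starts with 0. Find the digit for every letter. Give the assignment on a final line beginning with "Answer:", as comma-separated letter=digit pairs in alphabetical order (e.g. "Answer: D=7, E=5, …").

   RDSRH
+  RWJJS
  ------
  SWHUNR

Step 1. [col 1: H + S ≡ R (mod 10)] column 1 (H + S ≡ R (mod 10), carry-in 0) doesn't pin H yet; pick H=6 and continue, so H=6.
Step 2. [col 1: H + S ≡ R (mod 10)] R=7 is one option consistent with column 1 (H + S ≡ R (mod 10), carry-in 0) — take it ⇒ R=7.
Step 3. [col 1: H + S ≡ R (mod 10)] column 1 reads H+S+carry(0)=R with H=6, R=7; with digits 6,7 already taken and all letters distinct, the only value for S is 1. So S=1.
Step 4. [col 2: R + J ≡ N (mod 10)] several values work for N in column 2 (R + J ≡ N (mod 10), carry-in 0); try N=0. So N=0.
Step 5. [col 2: R + J ≡ N (mod 10)] column 2 reads R+J+carry(0)=N with R=7, N=0; with digits 0,1,6,7 already taken and all letters distinct, the only value for J is 3. So J=3.
Step 6. [col 3: S + J ≡ U (mod 10)] column 3 reads S+J+carry(1)=U with S=1, J=3; with digits 0,1,3,6,7 already taken and all letters distinct, the only value for U is 5. So U=5.
Step 7. [col 4: D + W ≡ H (mod 10)] several values work for W in column 4 (D + W ≡ H (mod 10), carry-in 0); try W=4 ⇒ W=4.
Step 8. [col 4: D + W ≡ H (mod 10)] in column 4 we have D+W≡H with carry-in 0; given W=4, H=6 and digits 0,1,3,4,5,6,7 already taken and all letters distinct, that pins D to 2. So D=2.

Answer: D=2, H=6, J=3, N=0, R=7, S=1, U=5, W=4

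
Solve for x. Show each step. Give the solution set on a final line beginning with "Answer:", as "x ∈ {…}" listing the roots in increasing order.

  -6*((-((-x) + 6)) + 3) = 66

Step 1. [-6*((-((-x) + 6)) + 3) = 66] leading coefficient -6: divide by -6, so div: (-((-x) + 6)) + 3 = -11.
Step 2. [(-((-x) + 6)) + 3 = -11] the outer +3 inverts by subtracting 3, so sub: -((-x) + 6) = -14.
Step 3. [-((-x) + 6) = -14] flip signs both sides, so neg: (-x) + 6 = 14.
Step 4. [(-x) + 6 = 14] +6 is outermost — subtract 6 both sides, so sub: -x = 8.
Step 5. [-x = 8] leading − — multiply by −1 ⇒ neg: x = -8.

Answer: x ∈ {-8}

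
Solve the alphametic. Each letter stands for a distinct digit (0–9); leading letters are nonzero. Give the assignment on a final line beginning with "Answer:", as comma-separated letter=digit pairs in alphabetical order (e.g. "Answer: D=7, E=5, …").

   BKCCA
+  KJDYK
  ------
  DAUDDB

Step 1. [D] the sum has 6 digits but both addends have 5; that extra leading digit D is the final carry, namely 1 ⇒ D=1.
Step 2. [col 1: A + K ≡ B (mod 10)] no forcing yet in column 1 (carry-in 0); A=3 is free and consistent — try it ⇒ A=3.
Step 3. [col 1: A + K ≡ B (mod 10)] no forcing yet in column 1 (carry-in 0); B=8 is free and consistent — try it, so B=8.
Step 4. [col 1: A + K ≡ B (mod 10)] from column 1 (A=3, B=8, carry-in 0, digits 1,3,8 already taken and all letters distinct): K must equal 5, so K=5.
Step 5. [col 2: C + Y ≡ D (mod 10)] no forcing yet in column 2 (carry-in 0); C=9 is free and consistent — try it, so C=9.
Step 6. [col 2: C + Y ≡ D (mod 10)] column 2 reads C+Y+carry(0)=D with C=9, D=1; with digits 1,3,5,8,9 already taken and all letters distinct, the only value for Y is 2. So Y=2.
Step 7. [col 4: K + J ≡ U (mod 10)] J=0 is one option consistent with column 4 (K + J ≡ U (mod 10), carry-in 1) — take it ⇒ J=0.
Step 8. [col 4: K + J ≡ U (mod 10)] column 4: given K=5, J=0, carry-in 1, and digits 0,1,2,3,5,8,9 already taken and all letters distinct, K+J≡U (mod 10) forces U=6. So U=6.

Answer: A=3, B=8, C=9, D=1, J=0, K=5, U=6, Y=2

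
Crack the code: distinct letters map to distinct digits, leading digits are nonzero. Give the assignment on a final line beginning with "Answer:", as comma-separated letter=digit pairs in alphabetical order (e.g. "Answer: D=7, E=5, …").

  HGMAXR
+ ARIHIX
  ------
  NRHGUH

Step 1. [col 1: R + X ≡ H (mod 10)] R=7 is one option consistent with column 1 (R + X ≡ H (mod 10), carry-in 0) — take it. So R=7.
Step 2. [col 1: R + X ≡ H (mod 10)] several values work for X in column 1 (R + X ≡ H (mod 10), carry-in 0); try X=8. So X=8.
Step 3. [col 1: R + X ≡ H (mod 10)] column 1 reads R+X+carry(0)=H with R=7, X=8; with digits 7,8 already taken and all letters distinct, the only value for H is 5 ⇒ H=5.
Step 4. [col 2: X + I ≡ U (mod 10)] no forcing yet in column 2 (carry-in 1); I=3 is free and consistent — try it, so I=3.
Step 5. [col 2: X + I ≡ U (mod 10)] column 2: given X=8, I=3, carry-in 1, and digits 3,5,7,8 already taken and all letters distinct, X+I≡U (mod 10) forces U=2. So U=2.
Step 6. [col 3: A + H ≡ G (mod 10)] no forcing yet in column 3 (carry-in 1); A=4 is free and consistent — try it. So A=4.
Step 7. [col 3: A + H ≡ G (mod 10)] from column 3 (A=4, H=5, carry-in 1, digits 2,3,4,5,7,8 already taken and all letters distinct): G must equal 0 ⇒ G=0.
Step 8. [col 4: M + I ≡ H (mod 10)] column 4 reads M+I+carry(1)=H with I=3, H=5; with digits 0,2,3,4,5,7,8 already taken and all letters distinct, the only value for M is 1, so M=1.
Step 9. [col 6: H + A ≡ N (mod 10)] from column 6 (H=5, A=4, carry-in 0, digits 0,1,2,3,4,5,7,8 already taken and all letters distinct): N must equal 9, so N=9.

Answer: A=4, G=0, H=5, I=3, M=1, N=9, R=7, U=2, X=8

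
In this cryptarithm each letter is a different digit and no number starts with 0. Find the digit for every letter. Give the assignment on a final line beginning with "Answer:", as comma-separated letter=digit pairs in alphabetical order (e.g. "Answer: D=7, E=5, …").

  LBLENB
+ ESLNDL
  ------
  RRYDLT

Step 1. [col 1: B + L ≡ T (mod 10)] several values work for B in column 1 (B + L ≡ T (mod 10), carry-in 0); try B=6, so B=6.
Step 2. [col 1: B + L ≡ T (mod 10)] L=2 is one option consistent with column 1 (B + L ≡ T (mod 10), carry-in 0) — take it, so L=2.
Step 3. [col 1: B + L ≡ T (mod 10)] from column 1 (B=6, L=2, carry-in 0, digits 2,6 already taken and all letters distinct): T must equal 8, so T=8.
Step 4. [col 2: N + D ≡ L (mod 10)] several values work for N in column 2 (N + D ≡ L (mod 10), carry-in 0); try N=3. So N=3.
Step 5. [col 2: N + D ≡ L (mod 10)] column 2 reads N+D+carry(0)=L with N=3, L=2; with digits 2,3,6,8 already taken and all letters distinct, the only value for D is 9. So D=9.
Step 6. [col 3: E + N ≡ D (mod 10)] in column 3 we have E+N≡D with carry-in 1; given N=3, D=9 and digits 2,3,6,8,9 already taken and all letters distinct, that pins E to 5 ⇒ E=5.
Step 7. [col 4: L + L ≡ Y (mod 10)] from column 4 (L=2, carry-in 0, digits 2,3,5,6,8,9 already taken and all letters distinct): Y must equal 4. So Y=4.
Step 8. [col 5: B + S ≡ R (mod 10)] column 5 reads B+S+carry(0)=R with B=6; with digits 2,3,4,5,6,8,9 already taken and all letters distinct, the only value for S is 1. So S=1.
Step 9. [col 5: B + S ≡ R (mod 10)] column 5 reads B+S+carry(0)=R with B=6, S=1; with digits 1,2,3,4,5,6,8,9 already taken and all letters distinct, the only value for R is 7, so R=7.

Answer: B=6, D=9, E=5, L=2, N=3, R=7, S=1, T=8, Y=4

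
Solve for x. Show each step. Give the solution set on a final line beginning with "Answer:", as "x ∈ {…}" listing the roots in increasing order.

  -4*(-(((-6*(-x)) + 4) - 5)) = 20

Step 1. [-4*(-(((-6*(-x)) + 4) - 5)) = 20] -4·(inner) — divide through by -4, so div: -(((-6*(-x)) + 4) - 5) = -5.
Step 2. [-(((-6*(-x)) + 4) - 5) = -5] LHS negated; negate both sides ⇒ neg: ((-6*(-x)) + 4) - 5 = 5.
Step 3. [((-6*(-x)) + 4) - 5 = 5] the outer -5 inverts by adding 5 ⇒ sub: (-6*(-x)) + 4 = 10.
Step 4. [(-6*(-x)) + 4 = 10] subtract 4: x sits inside (… + 4). So sub: -6*(-x) = 6.
Step 5. [-6*(-x) = 6] -6 out front; divide by -6. So div: -x = -1.
Step 6. [-x = -1] flip signs both sides ⇒ neg: x = 1.

Answer: x ∈ {1}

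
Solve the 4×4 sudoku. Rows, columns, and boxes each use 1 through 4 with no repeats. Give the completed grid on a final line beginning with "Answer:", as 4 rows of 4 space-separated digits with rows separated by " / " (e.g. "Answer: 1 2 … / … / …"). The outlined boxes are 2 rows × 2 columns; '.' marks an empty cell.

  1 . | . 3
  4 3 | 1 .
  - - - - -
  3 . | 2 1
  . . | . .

Step 1. [r4c4∈{4}] r4c4 is down to just 4 ⇒ r4c4=4.
Step 2. [r4c2∈{1,2}] r4c2 is the only open cell in row 4 admitting 1, so r4c2=1.
Step 3. [r3c2∈{4}] nothing but 4 survives at r3c2, so r3c2=4.
Step 4. [r2c4∈{2}] r2c4 is down to just 2 ⇒ r2c4=2.
Step 5. [r1c2∈{2}] r1c2 is down to just 2. So r1c2=2.
Step 6. [r4c1∈{2}] nothing but 2 survives at r4c1 ⇒ r4c1=2.
Step 7. [r4c3∈{3}] only 3 remains possible at r4c3 ⇒ r4c3=3.
Step 8. [r1c3∈{4}] r1c3 is down to just 4. So r1c3=4.

Answer: 1 2 4 3 / 4 3 1 2 / 3 4 2 1 / 2 1 3 4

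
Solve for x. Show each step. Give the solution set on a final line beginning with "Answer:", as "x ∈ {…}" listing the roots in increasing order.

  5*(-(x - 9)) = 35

Step 1. [5*(-(x - 9)) = 35] LHS = 5·(…); ÷5 both sides ⇒ div: -(x - 9) = 7.
Step 2. [-(x - 9) = 7] flip signs both sides. So neg: x - 9 = -7.
Step 3. [x - 9 = -7] the outer -9 inverts by adding 9 ⇒ sub: x = 2.

Answer: x ∈ {2}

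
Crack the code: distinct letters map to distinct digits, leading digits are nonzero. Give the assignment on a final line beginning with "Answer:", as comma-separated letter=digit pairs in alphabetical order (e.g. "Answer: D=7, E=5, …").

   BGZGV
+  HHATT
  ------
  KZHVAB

Step 1. [col 1: V + T ≡ B (mod 10)] no forcing yet in column 1 (carry-in 0); V=8 is free and consistent — try it. So V=8.
Step 2. [col 1: V + T ≡ B (mod 10)] column 1 (V + T ≡ B (mod 10), carry-in 0) doesn't pin B yet; pick B=3 and continue. So B=3.
Step 3. [col 1: V + T ≡ B (mod 10)] column 1 reads V+T+carry(0)=B with V=8, B=3; with digits 3,8 already taken and all letters distinct, the only value for T is 5 ⇒ T=5.
Step 4. [K] adding two 5-digit numbers gives at most 5+1 digits, and here it does — K is that final carry and must be 1, so K=1.
Step 5. [col 2: G + T ≡ A (mod 10)] no forcing yet in column 2 (carry-in 1); G=0 is free and consistent — try it ⇒ G=0.
Step 6. [col 2: G + T ≡ A (mod 10)] in column 2 we have G+T≡A with carry-in 1; given G=0, T=5 and digits 0,1,3,5,8 already taken and all letters distinct, that pins A to 6. So A=6.
Step 7. [col 3: Z + A ≡ V (mod 10)] column 3 reads Z+A+carry(0)=V with A=6, V=8; with digits 0,1,3,5,6,8 already taken and all letters distinct, the only value for Z is 2. So Z=2.
Step 8. [col 4: G + H ≡ H (mod 10)] several values work for H in column 4 (G + H ≡ H (mod 10), carry-in 0); try H=9. So H=9.

Answer: A=6, B=3, G=0, H=9, K=1, T=5, V=8, Z=2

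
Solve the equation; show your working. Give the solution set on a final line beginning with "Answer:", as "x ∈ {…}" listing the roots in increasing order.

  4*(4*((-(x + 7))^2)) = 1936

Step 1. [4*(4*((-(x + 7))^2)) = 1936] 4 out front; divide by 4. So div: 4*((-(x + 7))^2) = 484.
Step 2. [4*((-(x + 7))^2) = 484] LHS = 4·(…); ÷4 both sides. So div: (-(x + 7))^2 = 121.
Step 3. [(-(x + 7))^2 = 121] 121 ≥ 0, LHS is (·)² — take ±√ ⇒ sqrt: -(x + 7) = 11 or -11.
Step 4. [-(x + 7) = 11 or -11] flip signs both sides, so neg: x + 7 = -11 or 11.
Step 5. [x + 7 = -11 or 11] the outer +7 inverts by subtracting 7, so sub: x = -18 or 4.

Answer: x ∈ {-18, 4}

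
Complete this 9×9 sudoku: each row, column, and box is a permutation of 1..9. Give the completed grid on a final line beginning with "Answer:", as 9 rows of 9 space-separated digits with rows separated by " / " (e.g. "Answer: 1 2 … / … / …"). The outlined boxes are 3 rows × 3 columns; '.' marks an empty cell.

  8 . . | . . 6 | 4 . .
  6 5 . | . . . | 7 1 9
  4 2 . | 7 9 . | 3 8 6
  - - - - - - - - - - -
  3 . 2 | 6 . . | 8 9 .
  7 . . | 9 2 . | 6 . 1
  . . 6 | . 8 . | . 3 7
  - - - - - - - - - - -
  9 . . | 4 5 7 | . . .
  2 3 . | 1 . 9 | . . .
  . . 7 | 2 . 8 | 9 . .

Step 1. [r8c7∈{5}] r8c7's peers cover all but 5. So r8c7=5.
Step 2. [r5c3∈{4,5,8}] in col 3, 5 fits only at r5c3. So r5c3=5.
Step 3. [r5c8∈{4}] r5c8 is down to just 4, so r5c8=4.
Step 4. [r9c5∈{3,6}] box 8 places 3 nowhere but r9c5 ⇒ r9c5=3.
Step 5. [r3c6∈{1,5}] across row 3, 5 lands solely at r3c6 ⇒ r3c6=5.
Step 6. [r6c1∈{1}] r6c1 is down to just 1. So r6c1=1.
Step 7. [r9c2∈{1,4,6}] across row 9, 1 lands solely at r9c2. So r9c2=1.
Step 8. [r6c6∈{4}] only 4 remains possible at r6c6, so r6c6=4.
Step 9. [r2c3∈{3}] only 3 remains possible at r2c3, so r2c3=3.
Step 10. [r7c3∈{8}] nothing but 8 survives at r7c3. So r7c3=8.
Step 11. [r9c8∈{6}] r9c8 is down to just 6 ⇒ r9c8=6.
Step 12. [r7c8∈{2}] r7c8 has the single candidate 2 ⇒ r7c8=2.
Step 13. [r1c5∈{1}] only 1 remains possible at r1c5, so r1c5=1.
Step 14. [r4c9∈{5}] r4c9 is down to just 5, so r4c9=5.
Step 15. [r6c2∈{9}] r6c2 has the single candidate 9. So r6c2=9.
Step 16. [r9c9∈{4}] r9c9 is down to just 4 ⇒ r9c9=4.
Step 17. [r8c3∈{4}] r8c3 has the single candidate 4 ⇒ r8c3=4.
Step 18. [r5c6∈{3}] nothing but 3 survives at r5c6 ⇒ r5c6=3.
Step 19. [r2c6∈{2}] r2c6's peers cover all but 2 ⇒ r2c6=2.
Step 20. [r1c2∈{7}] nothing but 7 survives at r1c2 ⇒ r1c2=7.
Step 21. [r3c3∈{1}] r3c3 has the single candidate 1. So r3c3=1.
Step 22. [r1c9∈{2}] r1c9's peers cover all but 2 ⇒ r1c9=2.
Step 23. [r1c3∈{9}] r1c3's peers cover all but 9 ⇒ r1c3=9.
Step 24. [r4c2∈{4}] only 4 remains possible at r4c2 ⇒ r4c2=4.
Step 25. [r4c5∈{7}] r4c5 has the single candidate 7 ⇒ r4c5=7.
Step 26. [r1c8∈{5}] only 5 remains possible at r1c8 ⇒ r1c8=5.
Step 27. [r4c6∈{1}] nothing but 1 survives at r4c6, so r4c6=1.
Step 28. [r8c8∈{7}] r8c8 is down to just 7. So r8c8=7.
Step 29. [r7c2∈{6}] r7c2 is down to just 6, so r7c2=6.
Step 30. [r8c5∈{6}] only 6 remains possible at r8c5, so r8c5=6.
Step 31. [r6c4∈{5}] r6c4 has the single candidate 5, so r6c4=5.
Step 32. [r2c5∈{4}] r2c5 has the single candidate 4. So r2c5=4.
Step 33. [r2c4∈{8}] r2c4 is down to just 8 ⇒ r2c4=8.
Step 34. [r7c9∈{3}] r7c9's peers cover all but 3. So r7c9=3.
Step 35. [r1c4∈{3}] r1c4 has the single candidate 3 ⇒ r1c4=3.
Step 36. [r8c9∈{8}] r8c9 is down to just 8. So r8c9=8.
Step 37. [r6c7∈{2}] r6c7 has the single candidate 2 ⇒ r6c7=2.
Step 38. [r9c1∈{5}] only 5 remains possible at r9c1, so r9c1=5.
Step 39. [r5c2∈{8}] nothing but 8 survives at r5c2. So r5c2=8.
Step 40. [r7c7∈{1}] r7c7 has the single candidate 1, so r7c7=1.

Answer: 8 7 9 3 1 6 4 5 2 / 6 5 3 8 4 2 7 1 9 / 4 2 1 7 9 5 3 8 6 / 3 4 2 6 7 1 8 9 5 / 7 8 5 9 2 3 6 4 1 / 1 9 6 5 8 4 2 3 7 / 9 6 8 4 5 7 1 2 3 / 2 3 4 1 6 9 5 7 8 / 5 1 7 2 3 8 9 6 4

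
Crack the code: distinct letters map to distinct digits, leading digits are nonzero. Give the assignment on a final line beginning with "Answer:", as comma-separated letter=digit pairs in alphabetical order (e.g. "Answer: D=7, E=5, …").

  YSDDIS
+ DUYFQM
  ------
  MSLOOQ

Step 1. [col 1: S + M ≡ Q (mod 10)] no forcing yet in column 1 (carry-in 0); M=8 is free and consistent — try it ⇒ M=8.
Step 2. [col 1: S + M ≡ Q (mod 10)] several values work for S in column 1 (S + M ≡ Q (mod 10), carry-in 0); try S=5, so S=5.
Step 3. [col 1: S + M ≡ Q (mod 10)] column 1 reads S+M+carry(0)=Q with S=5, M=8; with digits 5,8 already taken and all letters distinct, the only value for Q is 3 ⇒ Q=3.
Step 4. [col 2: I + Q ≡ O (mod 10)] several values work for I in column 2 (I + Q ≡ O (mod 10), carry-in 1); try I=7. So I=7.
Step 5. [col 2: I + Q ≡ O (mod 10)] column 2: given I=7, Q=3, carry-in 1, and digits 3,5,7,8 already taken and all letters distinct, I+Q≡O (mod 10) forces O=1, so O=1.
Step 6. [col 3: D + F ≡ O (mod 10)] column 3 (D + F ≡ O (mod 10), carry-in 1) doesn't pin D yet; pick D=6 and continue ⇒ D=6.
Step 7. [col 3: D + F ≡ O (mod 10)] from column 3 (D=6, O=1, carry-in 1, digits 1,3,5,6,7,8 already taken and all letters distinct): F must equal 4. So F=4.
Step 8. [col 4: D + Y ≡ L (mod 10)] in column 4 we have D+Y≡L with carry-in 1; given D=6 and digits 1,3,4,5,6,7,8 already taken and all letters distinct, that pins L to 9. So L=9.
Step 9. [col 4: D + Y ≡ L (mod 10)] from column 4 (D=6, L=9, carry-in 1, digits 1,3,4,5,6,7,8,9 already taken and all letters distinct): Y must equal 2 ⇒ Y=2.
Step 10. [col 5: S + U ≡ S (mod 10)] from column 5 (S=5, carry-in 0, digits 1,2,3,4,5,6,7,8,9 already taken and all letters distinct): U must equal 0, so U=0.

Answer: D=6, F=4, I=7, L=9, M=8, O=1, Q=3, S=5, U=0, Y=2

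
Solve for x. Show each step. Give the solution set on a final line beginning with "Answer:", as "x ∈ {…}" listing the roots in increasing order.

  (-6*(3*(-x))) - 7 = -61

Step 1. [(-6*(3*(-x))) - 7 = -61] peel the -7: add 7 from each side ⇒ sub: -6*(3*(-x)) = -54.
Step 2. [-6*(3*(-x)) = -54] leading coefficient -6: divide by -6, so div: 3*(-x) = 9.
Step 3. [3*(-x) = 9] LHS = 3·(…); ÷3 both sides, so div: -x = 3.
Step 4. [-x = 3] flip signs both sides ⇒ neg: x = -3.

Answer: x ∈ {-3}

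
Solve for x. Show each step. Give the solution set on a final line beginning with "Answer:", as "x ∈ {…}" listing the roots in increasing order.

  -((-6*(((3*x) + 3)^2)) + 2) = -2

Step 1. [-((-6*(((3*x) + 3)^2)) + 2) = -2] leading − — multiply by −1 ⇒ neg: (-6*(((3*x) + 3)^2)) + 2 = 2.
Step 2. [(-6*(((3*x) + 3)^2)) + 2 = 2] +2 is outermost — subtract 2 both sides ⇒ sub: -6*(((3*x) + 3)^2) = 0.
Step 3. [-6*(((3*x) + 3)^2) = 0] divide by the outer -6, so div: ((3*x) + 3)^2 = 0.
Step 4. [((3*x) + 3)^2 = 0] √ both sides: 0 ≥ 0 gives two branches. So sqrt: (3*x) + 3 = 0.
Step 5. [(3*x) + 3 = 0] common factor 3 (LHS and 0) — divide through, so factor: x + 1 = 0.
Step 6. [x + 1 = 0] peel the +1: subtract 1 from each side, so sub: x = -1.

Answer: x ∈ {-1}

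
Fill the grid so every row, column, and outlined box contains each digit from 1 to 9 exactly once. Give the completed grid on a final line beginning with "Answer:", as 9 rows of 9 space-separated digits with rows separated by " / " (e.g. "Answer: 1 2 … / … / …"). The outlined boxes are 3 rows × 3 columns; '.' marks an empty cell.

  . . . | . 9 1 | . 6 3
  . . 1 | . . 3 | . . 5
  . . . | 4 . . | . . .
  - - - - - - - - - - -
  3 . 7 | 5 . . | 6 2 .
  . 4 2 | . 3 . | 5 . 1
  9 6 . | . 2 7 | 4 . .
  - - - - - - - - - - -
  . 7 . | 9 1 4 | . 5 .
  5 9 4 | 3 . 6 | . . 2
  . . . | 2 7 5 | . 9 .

Step 1. [r5c1∈{8}] r5c1 is down to just 8, so r5c1=8.
Step 2. [r3c9∈{7,8,9}] col 9 places 7 nowhere but r3c9. So r3c9=7.
Step 3. [r8c5∈{8}] r8c5 has the single candidate 8, so r8c5=8.
Step 4. [r3c3∈{3,5,6,8,9}] r3c3 is the only open cell in col 3 admitting 9, so r3c3=9.
Step 5. [r6c9∈{8}] r6c9 has the single candidate 8. So r6c9=8.
Step 6. [r3c6∈{2,8}] in col 6, 2 fits only at r3c6 ⇒ r3c6=2.
Step 7. [r3c1∈{6}] r3c1's peers cover all but 6, so r3c1=6.
Step 8. [r3c2∈{3,5,8}] across row 3, 3 lands solely at r3c2. So r3c2=3.
Step 9. [r1c1∈{2,4,7}] row 1 places 4 nowhere but r1c1. So r1c1=4.
Step 10. [r1c2∈{2,5,8}] 5 has one home in col 2: r1c2 ⇒ r1c2=5.
Step 11. [r1c3∈{8}] r1c3's peers cover all but 8, so r1c3=8.
Step 12. [r7c7∈{3,8}] r7c7 is the only open cell in row 7 admitting 8 ⇒ r7c7=8.
Step 13. [r3c7∈{1}] r3c7 is down to just 1 ⇒ r3c7=1.
Step 14. [r2c4∈{6,7,8}] in col 4, 8 fits only at r2c4, so r2c4=8.
Step 15. [r2c2∈{2}] r2c2 has the single candidate 2. So r2c2=2.
Step 16. [r7c9∈{6}] only 6 remains possible at r7c9, so r7c9=6.
Step 17. [r9c7∈{3}] r9c7's peers cover all but 3. So r9c7=3.
Step 18. [r4c6∈{8,9}] across row 4, 8 lands solely at r4c6 ⇒ r4c6=8.
Step 19. [r5c8∈{7}] r5c8 is down to just 7. So r5c8=7.
Step 20. [r4c2∈{1}] r4c2 is down to just 1, so r4c2=1.
Step 21. [r5c6∈{9}] r5c6 has the single candidate 9, so r5c6=9.
Step 22. [r9c3∈{6}] r9c3's peers cover all but 6, so r9c3=6.
Step 23. [r2c1∈{7}] r2c1 has the single candidate 7, so r2c1=7.
Step 24. [r2c5∈{6}] r2c5 is down to just 6 ⇒ r2c5=6.
Step 25. [r9c2∈{8}] only 8 remains possible at r9c2, so r9c2=8.
Step 26. [r1c4∈{7}] nothing but 7 survives at r1c4, so r1c4=7.
Step 27. [r7c3∈{3}] nothing but 3 survives at r7c3. So r7c3=3.
Step 28. [r7c1∈{2}] r7c1's peers cover all but 2, so r7c1=2.
Step 29. [r9c9∈{4}] only 4 remains possible at r9c9. So r9c9=4.
Step 30. [r8c8∈{1}] nothing but 1 survives at r8c8, so r8c8=1.
Step 31. [r9c1∈{1}] r9c1 has the single candidate 1. So r9c1=1.
Step 32. [r2c8∈{4}] r2c8 has the single candidate 4 ⇒ r2c8=4.
Step 33. [r5c4∈{6}] r5c4's peers cover all but 6, so r5c4=6.
Step 34. [r6c4∈{1}] r6c4 is down to just 1 ⇒ r6c4=1.
Step 35. [r3c5∈{5}] r3c5 has the single candidate 5 ⇒ r3c5=5.
Step 36. [r6c8∈{3}] nothing but 3 survives at r6c8, so r6c8=3.
Step 37. [r8c7∈{7}] r8c7 is down to just 7. So r8c7=7.
Step 38. [r2c7∈{9}] r2c7 has the single candidate 9 ⇒ r2c7=9.
Step 39. [r4c5∈{4}] only 4 remains possible at r4c5 ⇒ r4c5=4.
Step 40. [r3c8∈{8}] only 8 remains possible at r3c8. So r3c8=8.
Step 41. [r4c9∈{9}] nothing but 9 survives at r4c9 ⇒ r4c9=9.
Step 42. [r1c7∈{2}] nothing but 2 survives at r1c7 ⇒ r1c7=2.
Step 43. [r6c3∈{5}] r6c3 is down to just 5 ⇒ r6c3=5.

Answer: 4 5 8 7 9 1 2 6 3 / 7 2 1 8 6 3 9 4 5 / 6 3 9 4 5 2 1 8 7 / 3 1 7 5 4 8 6 2 9 / 8 4 2 6 3 9 5 7 1 / 9 6 5 1 2 7 4 3 8 / 2 7 3 9 1 4 8 5 6 / 5 9 4 3 8 6 7 1 2 / 1 8 6 2 7 5 3 9 4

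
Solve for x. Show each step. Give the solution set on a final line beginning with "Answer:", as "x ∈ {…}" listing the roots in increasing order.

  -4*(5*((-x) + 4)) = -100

Step 1. [-4*(5*((-x) + 4)) = -100] LHS = -4·(…); ÷-4 both sides. So div: 5*((-x) + 4) = 25.
Step 2. [5*((-x) + 4) = 25] 5·(inner) — divide through by 5. So div: (-x) + 4 = 5.
Step 3. [(-x) + 4 = 5] subtract 4: x sits inside (… + 4), so sub: -x = 1.
Step 4. [-x = 1] flip signs both sides ⇒ neg: x = -1.

Answer: x ∈ {-1}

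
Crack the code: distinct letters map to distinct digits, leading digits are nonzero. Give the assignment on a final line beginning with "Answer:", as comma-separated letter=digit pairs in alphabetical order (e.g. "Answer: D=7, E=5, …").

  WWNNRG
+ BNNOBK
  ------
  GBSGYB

Step 1. [col 1: G + K ≡ B (mod 10)] column 1 (G + K ≡ B (mod 10), carry-in 0) doesn't pin K yet; pick K=9 and continue ⇒ K=9.
Step 2. [col 1: G + K ≡ B (mod 10)] G=8 is one option consistent with column 1 (G + K ≡ B (mod 10), carry-in 0) — take it. So G=8.
Step 3. [col 1: G + K ≡ B (mod 10)] column 1 reads G+K+carry(0)=B with G=8, K=9; with digits 8,9 already taken and all letters distinct, the only value for B is 7 ⇒ B=7.
Step 4. [col 2: R + B ≡ Y (mod 10)] no forcing yet in column 2 (carry-in 1); R=6 is free and consistent — try it, so R=6.
Step 5. [col 2: R + B ≡ Y (mod 10)] column 2: given R=6, B=7, carry-in 1, and digits 6,7,8,9 already taken and all letters distinct, R+B≡Y (mod 10) forces Y=4, so Y=4.
Step 6. [col 3: N + O ≡ G (mod 10)] column 3 (N + O ≡ G (mod 10), carry-in 1) doesn't pin N yet; pick N=5 and continue, so N=5.
Step 7. [col 3: N + O ≡ G (mod 10)] column 3: given N=5, G=8, carry-in 1, and digits 4,5,6,7,8,9 already taken and all letters distinct, N+O≡G (mod 10) forces O=2, so O=2.
Step 8. [col 4: N + N ≡ S (mod 10)] in column 4 we have N+N≡S with carry-in 0; given N=5 and digits 2,4,5,6,7,8,9 already taken and all letters distinct, that pins S to 0, so S=0.
Step 9. [col 5: W + N ≡ B (mod 10)] column 5: given N=5, B=7, carry-in 1, and digits 0,2,4,5,6,7,8,9 already taken and all letters distinct, W+N≡B (mod 10) forces W=1. So W=1.

Answer: B=7, G=8, K=9, N=5, O=2, R=6, S=0, W=1, Y=4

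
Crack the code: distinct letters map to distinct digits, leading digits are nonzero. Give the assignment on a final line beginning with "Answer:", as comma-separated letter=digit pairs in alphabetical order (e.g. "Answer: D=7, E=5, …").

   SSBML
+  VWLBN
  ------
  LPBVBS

Step 1. [col 1: L + N ≡ S (mod 10)] column 1 (L + N ≡ S (mod 10), carry-in 0) doesn't pin N yet; pick N=4 and continue ⇒ N=4.
Step 2. [col 1: L + N ≡ S (mod 10)] column 1 (L + N ≡ S (mod 10), carry-in 0) doesn't pin L yet; pick L=1 and continue. So L=1.
Step 3. [col 1: L + N ≡ S (mod 10)] column 1: given L=1, N=4, carry-in 0, and digits 1,4 already taken and all letters distinct, L+N≡S (mod 10) forces S=5, so S=5.
Step 4. [col 2: M + B ≡ B (mod 10)] from column 2 (nothing yet, carry-in 0, digits 1,4,5 already taken and all letters distinct): M must equal 0, so M=0.
Step 5. [col 2: M + B ≡ B (mod 10)] B=7 is one option consistent with column 2 (M + B ≡ B (mod 10), carry-in 0) — take it ⇒ B=7.
Step 6. [col 3: B + L ≡ V (mod 10)] in column 3 we have B+L≡V with carry-in 0; given B=7, L=1 and digits 0,1,4,5,7 already taken and all letters distinct, that pins V to 8. So V=8.
Step 7. [col 4: S + W ≡ B (mod 10)] column 4: given S=5, B=7, carry-in 0, and digits 0,1,4,5,7,8 already taken and all letters distinct, S+W≡B (mod 10) forces W=2 ⇒ W=2.
Step 8. [col 5: S + V ≡ P (mod 10)] column 5: given S=5, V=8, carry-in 0, and digits 0,1,2,4,5,7,8 already taken and all letters distinct, S+V≡P (mod 10) forces P=3. So P=3.

Answer: B=7, L=1, M=0, N=4, P=3, S=5, V=8, W=2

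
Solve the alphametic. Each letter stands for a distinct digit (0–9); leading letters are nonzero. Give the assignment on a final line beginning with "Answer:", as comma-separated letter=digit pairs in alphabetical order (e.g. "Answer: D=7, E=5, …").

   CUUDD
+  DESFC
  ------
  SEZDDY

Step 1. [col 1: D + C ≡ Y (mod 10)] several values work for D in column 1 (D + C ≡ Y (mod 10), carry-in 0); try D=8. So D=8.
Step 2. [col 1: D + C ≡ Y (mod 10)] Y=3 is one option consistent with column 1 (D + C ≡ Y (mod 10), carry-in 0) — take it ⇒ Y=3.
Step 3. [col 1: D + C ≡ Y (mod 10)] in column 1 we have D+C≡Y with carry-in 0; given D=8, Y=3 and digits 3,8 already taken and all letters distinct, that pins C to 5, so C=5.
Step 4. [S] adding two 5-digit numbers gives at most 5+1 digits, and here it does — S is that final carry and must be 1. So S=1.
Step 5. [col 2: D + F ≡ D (mod 10)] column 2 reads D+F+carry(1)=D with D=8; with digits 1,3,5,8 already taken and all letters distinct, the only value for F is 9. So F=9.
Step 6. [col 3: U + S ≡ D (mod 10)] in column 3 we have U+S≡D with carry-in 1; given S=1, D=8 and digits 1,3,5,8,9 already taken and all letters distinct, that pins U to 6, so U=6.
Step 7. [col 4: U + E ≡ Z (mod 10)] column 4: given U=6, carry-in 0, and digits 1,3,5,6,8,9 already taken and all letters distinct, U+E≡Z (mod 10) forces E=4, so E=4.
Step 8. [col 4: U + E ≡ Z (mod 10)] in column 4 we have U+E≡Z with carry-in 0; given U=6, E=4 and digits 1,3,4,5,6,8,9 already taken and all letters distinct, that pins Z to 0, so Z=0.

Answer: C=5, D=8, E=4, F=9, S=1, U=6, Y=3, Z=0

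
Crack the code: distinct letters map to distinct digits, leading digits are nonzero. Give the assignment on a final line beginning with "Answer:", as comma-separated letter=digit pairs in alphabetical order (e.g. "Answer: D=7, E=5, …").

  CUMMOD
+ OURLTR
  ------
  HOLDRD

Step 1. [col 1: D + R ≡ D (mod 10)] column 1 reads D+R+carry(0)=D with nothing yet; with all letters distinct, none taken yet, the only value for R is 0. So R=0.
Step 2. [col 1: D + R ≡ D (mod 10)] several values work for D in column 1 (D + R ≡ D (mod 10), carry-in 0); try D=4, so D=4.
Step 3. [col 2: O + T ≡ R (mod 10)] several values work for O in column 2 (O + T ≡ R (mod 10), carry-in 0); try O=2 ⇒ O=2.
Step 4. [col 2: O + T ≡ R (mod 10)] from column 2 (O=2, R=0, carry-in 0, digits 0,2,4 already taken and all letters distinct): T must equal 8 ⇒ T=8.
Step 5. [col 3: M + L ≡ D (mod 10)] column 3 (M + L ≡ D (mod 10), carry-in 1) doesn't pin L yet; pick L=7 and continue ⇒ L=7.
Step 6. [col 3: M + L ≡ D (mod 10)] from column 3 (L=7, D=4, carry-in 1, digits 0,2,4,7,8 already taken and all letters distinct): M must equal 6. So M=6.
Step 7. [col 5: U + U ≡ O (mod 10)] in column 5 we have U+U≡O with carry-in 0; given O=2 and digits 0,2,4,6,7,8 already taken and all letters distinct, that pins U to 1. So U=1.
Step 8. [col 6: C + O ≡ H (mod 10)] column 6: given O=2, carry-in 0, and digits 0,1,2,4,6,7,8 already taken and all letters distinct, C+O≡H (mod 10) forces C=3, so C=3.
Step 9. [col 6: C + O ≡ H (mod 10)] in column 6 we have C+O≡H with carry-in 0; given C=3, O=2 and digits 0,1,2,3,4,6,7,8 already taken and all letters distinct, that pins H to 5. So H=5.

Answer: C=3, D=4, H=5, L=7, M=6, O=2, R=0, T=8, U=1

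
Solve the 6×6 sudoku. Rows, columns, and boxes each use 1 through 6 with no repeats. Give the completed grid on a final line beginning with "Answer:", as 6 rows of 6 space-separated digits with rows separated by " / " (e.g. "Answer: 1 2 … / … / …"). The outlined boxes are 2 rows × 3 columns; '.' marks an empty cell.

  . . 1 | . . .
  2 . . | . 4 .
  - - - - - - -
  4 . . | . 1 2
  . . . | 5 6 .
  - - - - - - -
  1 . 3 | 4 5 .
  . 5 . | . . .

Step 1. [r6c1∈{6}] r6c1's peers cover all but 6, so r6c1=6.
Step 2. [r3c4∈{3}] r3c4 has the single candidate 3, so r3c4=3.
Step 3. [r1c1∈{3,5}] r1c1 is the only open cell in col 1 admitting 5. So r1c1=5.
Step 4. [r2c3∈{6}] r2c3 has the single candidate 6. So r2c3=6.
Step 5. [r2c2∈{3}] only 3 remains possible at r2c2, so r2c2=3.
Step 6. [r2c4∈{1}] r2c4's peers cover all but 1, so r2c4=1.
Step 7. [r6c4∈{2}] r6c4 is down to just 2, so r6c4=2.
Step 8. [r6c5∈{3}] nothing but 3 survives at r6c5. So r6c5=3.
Step 9. [r4c3∈{2}] only 2 remains possible at r4c3, so r4c3=2.
Step 10. [r5c6∈{6}] only 6 remains possible at r5c6, so r5c6=6.
Step 11. [r3c3∈{5}] r3c3's peers cover all but 5 ⇒ r3c3=5.
Step 12. [r6c6∈{1}] nothing but 1 survives at r6c6, so r6c6=1.
Step 13. [r6c3∈{4}] r6c3 has the single candidate 4, so r6c3=4.
Step 14. [r2c6∈{5}] r2c6's peers cover all but 5 ⇒ r2c6=5.
Step 15. [r1c4∈{6}] r1c4 has the single candidate 6 ⇒ r1c4=6.
Step 16. [r4c1∈{3}] only 3 remains possible at r4c1. So r4c1=3.
Step 17. [r3c2∈{6}] only 6 remains possible at r3c2 ⇒ r3c2=6.
Step 18. [r5c2∈{2}] nothing but 2 survives at r5c2. So r5c2=2.
Step 19. [r4c2∈{1}] r4c2 is down to just 1, so r4c2=1.
Step 20. [r1c6∈{3}] r1c6 is down to just 3. So r1c6=3.
Step 21. [r4c6∈{4}] r4c6 has the single candidate 4 ⇒ r4c6=4.
Step 22. [r1c2∈{4}] r1c2 has the single candidate 4 ⇒ r1c2=4.
Step 23. [r1c5∈{2}] r1c5 has the single candidate 2, so r1c5=2.

Answer: 5 4 1 6 2 3 / 2 3 6 1 4 5 / 4 6 5 3 1 2 / 3 1 2 5 6 4 / 1 2 3 4 5 6 / 6 5 4 2 3 1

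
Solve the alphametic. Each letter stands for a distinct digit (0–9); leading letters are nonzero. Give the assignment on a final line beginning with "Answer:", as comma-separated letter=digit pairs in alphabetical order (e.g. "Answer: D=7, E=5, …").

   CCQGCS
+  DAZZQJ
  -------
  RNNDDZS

Step 1. [R] R is the leading digit of a 7-digit sum of two 6-digit numbers; the final carry is exactly 1 ⇒ R=1.
Step 2. [col 1: S + J ≡ S (mod 10)] in column 1 we have S+J≡S with carry-in 0; given nothing yet and digits 1 already taken and all letters distinct, that pins J to 0 ⇒ J=0.
Step 3. [col 1: S + J ≡ S (mod 10)] several values work for S in column 1 (S + J ≡ S (mod 10), carry-in 0); try S=9, so S=9.
Step 4. [col 2: C + Q ≡ Z (mod 10)] no forcing yet in column 2 (carry-in 0); C=8 is free and consistent — try it. So C=8.
Step 5. [col 2: C + Q ≡ Z (mod 10)] several values work for Q in column 2 (C + Q ≡ Z (mod 10), carry-in 0); try Q=4, so Q=4.
Step 6. [col 2: C + Q ≡ Z (mod 10)] in column 2 we have C+Q≡Z with carry-in 0; given C=8, Q=4 and digits 0,1,4,8,9 already taken and all letters distinct, that pins Z to 2, so Z=2.
Step 7. [col 3: G + Z ≡ D (mod 10)] column 3 reads G+Z+carry(1)=D with Z=2; with digits 0,1,2,4,8,9 already taken and all letters distinct, the only value for D is 6 ⇒ D=6.
Step 8. [col 3: G + Z ≡ D (mod 10)] column 3: given Z=2, D=6, carry-in 1, and digits 0,1,2,4,6,8,9 already taken and all letters distinct, G+Z≡D (mod 10) forces G=3 ⇒ G=3.
Step 9. [col 5: C + A ≡ N (mod 10)] from column 5 (C=8, carry-in 0, digits 0,1,2,3,4,6,8,9 already taken and all letters distinct): N must equal 5. So N=5.
Step 10. [col 5: C + A ≡ N (mod 10)] from column 5 (C=8, N=5, carry-in 0, digits 0,1,2,3,4,5,6,8,9 already taken and all letters distinct): A must equal 7, so A=7.

Answer: A=7, C=8, D=6, G=3, J=0, N=5, Q=4, R=1, S=9, Z=2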